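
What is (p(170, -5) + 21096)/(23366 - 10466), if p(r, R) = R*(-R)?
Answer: 21071/12900 ≈ 1.6334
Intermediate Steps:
p(r, R) = -R²
(p(170, -5) + 21096)/(23366 - 10466) = (-1*(-5)² + 21096)/(23366 - 10466) = (-1*25 + 21096)/12900 = (-25 + 21096)*(1/12900) = 21071*(1/12900) = 21071/12900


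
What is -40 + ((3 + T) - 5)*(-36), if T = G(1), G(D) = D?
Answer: -4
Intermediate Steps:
T = 1
-40 + ((3 + T) - 5)*(-36) = -40 + ((3 + 1) - 5)*(-36) = -40 + (4 - 5)*(-36) = -40 - 1*(-36) = -40 + 36 = -4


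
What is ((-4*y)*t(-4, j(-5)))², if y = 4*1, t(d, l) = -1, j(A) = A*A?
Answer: 256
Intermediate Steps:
j(A) = A²
y = 4
((-4*y)*t(-4, j(-5)))² = (-4*4*(-1))² = (-16*(-1))² = 16² = 256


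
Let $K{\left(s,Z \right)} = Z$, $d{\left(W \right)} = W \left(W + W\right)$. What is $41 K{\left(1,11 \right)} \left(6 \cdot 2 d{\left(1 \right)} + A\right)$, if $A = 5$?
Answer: $13079$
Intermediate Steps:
$d{\left(W \right)} = 2 W^{2}$ ($d{\left(W \right)} = W 2 W = 2 W^{2}$)
$41 K{\left(1,11 \right)} \left(6 \cdot 2 d{\left(1 \right)} + A\right) = 41 \cdot 11 \left(6 \cdot 2 \cdot 2 \cdot 1^{2} + 5\right) = 451 \left(12 \cdot 2 \cdot 1 + 5\right) = 451 \left(12 \cdot 2 + 5\right) = 451 \left(24 + 5\right) = 451 \cdot 29 = 13079$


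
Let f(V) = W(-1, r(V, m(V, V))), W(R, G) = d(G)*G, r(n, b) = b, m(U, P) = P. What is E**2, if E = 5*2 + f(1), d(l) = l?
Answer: 121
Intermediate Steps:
W(R, G) = G**2 (W(R, G) = G*G = G**2)
f(V) = V**2
E = 11 (E = 5*2 + 1**2 = 10 + 1 = 11)
E**2 = 11**2 = 121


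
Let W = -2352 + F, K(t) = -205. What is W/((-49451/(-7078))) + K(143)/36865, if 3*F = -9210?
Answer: -282955029159/364602223 ≈ -776.07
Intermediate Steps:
F = -3070 (F = (⅓)*(-9210) = -3070)
W = -5422 (W = -2352 - 3070 = -5422)
W/((-49451/(-7078))) + K(143)/36865 = -5422/((-49451/(-7078))) - 205/36865 = -5422/((-49451*(-1/7078))) - 205*1/36865 = -5422/49451/7078 - 41/7373 = -5422*7078/49451 - 41/7373 = -38376916/49451 - 41/7373 = -282955029159/364602223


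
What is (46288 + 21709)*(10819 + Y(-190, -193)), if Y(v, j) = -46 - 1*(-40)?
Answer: 735251561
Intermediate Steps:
Y(v, j) = -6 (Y(v, j) = -46 + 40 = -6)
(46288 + 21709)*(10819 + Y(-190, -193)) = (46288 + 21709)*(10819 - 6) = 67997*10813 = 735251561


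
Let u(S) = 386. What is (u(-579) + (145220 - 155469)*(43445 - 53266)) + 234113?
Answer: 100889928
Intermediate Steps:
(u(-579) + (145220 - 155469)*(43445 - 53266)) + 234113 = (386 + (145220 - 155469)*(43445 - 53266)) + 234113 = (386 - 10249*(-9821)) + 234113 = (386 + 100655429) + 234113 = 100655815 + 234113 = 100889928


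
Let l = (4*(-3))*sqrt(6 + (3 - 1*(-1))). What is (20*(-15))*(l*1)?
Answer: 3600*sqrt(10) ≈ 11384.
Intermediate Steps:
l = -12*sqrt(10) (l = -12*sqrt(6 + (3 + 1)) = -12*sqrt(6 + 4) = -12*sqrt(10) ≈ -37.947)
(20*(-15))*(l*1) = (20*(-15))*(-12*sqrt(10)*1) = -(-3600)*sqrt(10) = 3600*sqrt(10)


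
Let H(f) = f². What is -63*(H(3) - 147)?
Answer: 8694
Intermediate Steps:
-63*(H(3) - 147) = -63*(3² - 147) = -63*(9 - 147) = -63*(-138) = 8694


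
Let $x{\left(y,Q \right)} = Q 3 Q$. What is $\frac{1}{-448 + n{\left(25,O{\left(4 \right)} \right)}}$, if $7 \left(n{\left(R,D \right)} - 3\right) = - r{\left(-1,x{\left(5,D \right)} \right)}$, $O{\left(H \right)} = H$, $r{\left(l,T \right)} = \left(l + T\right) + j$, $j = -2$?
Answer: $- \frac{7}{3160} \approx -0.0022152$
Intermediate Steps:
$x{\left(y,Q \right)} = 3 Q^{2}$ ($x{\left(y,Q \right)} = 3 Q Q = 3 Q^{2}$)
$r{\left(l,T \right)} = -2 + T + l$ ($r{\left(l,T \right)} = \left(l + T\right) - 2 = \left(T + l\right) - 2 = -2 + T + l$)
$n{\left(R,D \right)} = \frac{24}{7} - \frac{3 D^{2}}{7}$ ($n{\left(R,D \right)} = 3 + \frac{\left(-1\right) \left(-2 + 3 D^{2} - 1\right)}{7} = 3 + \frac{\left(-1\right) \left(-3 + 3 D^{2}\right)}{7} = 3 + \frac{3 - 3 D^{2}}{7} = 3 - \left(- \frac{3}{7} + \frac{3 D^{2}}{7}\right) = \frac{24}{7} - \frac{3 D^{2}}{7}$)
$\frac{1}{-448 + n{\left(25,O{\left(4 \right)} \right)}} = \frac{1}{-448 + \left(\frac{24}{7} - \frac{3 \cdot 4^{2}}{7}\right)} = \frac{1}{-448 + \left(\frac{24}{7} - \frac{48}{7}\right)} = \frac{1}{-448 - \frac{24}{7}} = \frac{1}{- \frac{3160}{7}} = - \frac{7}{3160}$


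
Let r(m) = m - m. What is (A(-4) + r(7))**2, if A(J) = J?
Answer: 16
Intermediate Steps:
r(m) = 0
(A(-4) + r(7))**2 = (-4 + 0)**2 = (-4)**2 = 16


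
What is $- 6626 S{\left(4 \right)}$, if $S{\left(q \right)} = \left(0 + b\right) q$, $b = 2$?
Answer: $-53008$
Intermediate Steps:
$S{\left(q \right)} = 2 q$ ($S{\left(q \right)} = \left(0 + 2\right) q = 2 q$)
$- 6626 S{\left(4 \right)} = - 6626 \cdot 2 \cdot 4 = \left(-6626\right) 8 = -53008$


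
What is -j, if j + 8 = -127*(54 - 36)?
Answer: 2294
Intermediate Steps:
j = -2294 (j = -8 - 127*(54 - 36) = -8 - 127*18 = -8 - 2286 = -2294)
-j = -1*(-2294) = 2294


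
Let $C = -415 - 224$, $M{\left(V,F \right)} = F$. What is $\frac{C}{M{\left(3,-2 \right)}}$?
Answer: $\frac{639}{2} \approx 319.5$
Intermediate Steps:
$C = -639$
$\frac{C}{M{\left(3,-2 \right)}} = - \frac{639}{-2} = \left(-639\right) \left(- \frac{1}{2}\right) = \frac{639}{2}$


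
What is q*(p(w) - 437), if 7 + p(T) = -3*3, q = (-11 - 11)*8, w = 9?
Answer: 79728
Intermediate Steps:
q = -176 (q = -22*8 = -176)
p(T) = -16 (p(T) = -7 - 3*3 = -7 - 9 = -16)
q*(p(w) - 437) = -176*(-16 - 437) = -176*(-453) = 79728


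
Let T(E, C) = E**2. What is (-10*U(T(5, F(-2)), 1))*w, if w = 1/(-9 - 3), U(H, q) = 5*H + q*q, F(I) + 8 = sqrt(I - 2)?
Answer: 105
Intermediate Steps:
F(I) = -8 + sqrt(-2 + I) (F(I) = -8 + sqrt(I - 2) = -8 + sqrt(-2 + I))
U(H, q) = q**2 + 5*H (U(H, q) = 5*H + q**2 = q**2 + 5*H)
w = -1/12 (w = 1/(-12) = -1/12 ≈ -0.083333)
(-10*U(T(5, F(-2)), 1))*w = -10*(1**2 + 5*5**2)*(-1/12) = -10*(1 + 5*25)*(-1/12) = -10*(1 + 125)*(-1/12) = -10*126*(-1/12) = -1260*(-1/12) = 105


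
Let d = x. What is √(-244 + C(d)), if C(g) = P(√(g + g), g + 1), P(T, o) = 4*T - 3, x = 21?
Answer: √(-247 + 4*√42) ≈ 14.869*I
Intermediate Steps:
d = 21
P(T, o) = -3 + 4*T
C(g) = -3 + 4*√2*√g (C(g) = -3 + 4*√(g + g) = -3 + 4*√(2*g) = -3 + 4*(√2*√g) = -3 + 4*√2*√g)
√(-244 + C(d)) = √(-244 + (-3 + 4*√2*√21)) = √(-244 + (-3 + 4*√42)) = √(-247 + 4*√42)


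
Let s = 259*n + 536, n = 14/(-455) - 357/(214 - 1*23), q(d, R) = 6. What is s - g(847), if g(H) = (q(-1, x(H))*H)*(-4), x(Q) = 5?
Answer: 252917527/12415 ≈ 20372.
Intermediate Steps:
g(H) = -24*H (g(H) = (6*H)*(-4) = -24*H)
n = -23587/12415 (n = 14*(-1/455) - 357/(214 - 23) = -2/65 - 357/191 = -23587/12415 ≈ -1.8999)
s = 545407/12415 (s = 259*(-23587/12415) + 536 = -6109033/12415 + 536 = 545407/12415 ≈ 43.931)
s - g(847) = 545407/12415 - (-24)*847 = 545407/12415 - 1*(-20328) = 545407/12415 + 20328 = 252917527/12415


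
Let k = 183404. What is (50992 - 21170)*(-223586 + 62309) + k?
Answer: -4809419290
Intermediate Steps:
(50992 - 21170)*(-223586 + 62309) + k = (50992 - 21170)*(-223586 + 62309) + 183404 = 29822*(-161277) + 183404 = -4809602694 + 183404 = -4809419290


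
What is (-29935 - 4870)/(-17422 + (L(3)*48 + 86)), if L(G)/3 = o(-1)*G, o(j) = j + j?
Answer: 6961/3640 ≈ 1.9124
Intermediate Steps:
o(j) = 2*j
L(G) = -6*G (L(G) = 3*((2*(-1))*G) = 3*(-2*G) = -6*G)
(-29935 - 4870)/(-17422 + (L(3)*48 + 86)) = (-29935 - 4870)/(-17422 + (-6*3*48 + 86)) = -34805/(-17422 + (-18*48 + 86)) = -34805/(-17422 + (-864 + 86)) = -34805/(-17422 - 778) = -34805/(-18200) = -34805*(-1/18200) = 6961/3640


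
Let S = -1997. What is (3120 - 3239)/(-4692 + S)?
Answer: 119/6689 ≈ 0.017790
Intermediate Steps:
(3120 - 3239)/(-4692 + S) = (3120 - 3239)/(-4692 - 1997) = -119/(-6689) = -119*(-1/6689) = 119/6689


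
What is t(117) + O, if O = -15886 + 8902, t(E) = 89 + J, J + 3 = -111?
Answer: -7009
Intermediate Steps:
J = -114 (J = -3 - 111 = -114)
t(E) = -25 (t(E) = 89 - 114 = -25)
O = -6984
t(117) + O = -25 - 6984 = -7009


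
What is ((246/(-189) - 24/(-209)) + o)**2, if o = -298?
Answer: 15518809329664/173369889 ≈ 89513.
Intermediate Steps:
((246/(-189) - 24/(-209)) + o)**2 = ((246/(-189) - 24/(-209)) - 298)**2 = ((246*(-1/189) - 24*(-1/209)) - 298)**2 = ((-82/63 + 24/209) - 298)**2 = (-15626/13167 - 298)**2 = (-3939392/13167)**2 = 15518809329664/173369889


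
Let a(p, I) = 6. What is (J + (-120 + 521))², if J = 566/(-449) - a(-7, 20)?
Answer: 31254350521/201601 ≈ 1.5503e+5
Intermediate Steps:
J = -3260/449 (J = 566/(-449) - 1*6 = 566*(-1/449) - 6 = -566/449 - 6 = -3260/449 ≈ -7.2606)
(J + (-120 + 521))² = (-3260/449 + (-120 + 521))² = (-3260/449 + 401)² = (176789/449)² = 31254350521/201601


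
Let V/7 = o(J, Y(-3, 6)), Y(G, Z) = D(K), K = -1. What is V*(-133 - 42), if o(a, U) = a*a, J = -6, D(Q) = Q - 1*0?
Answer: -44100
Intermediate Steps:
D(Q) = Q (D(Q) = Q + 0 = Q)
Y(G, Z) = -1
o(a, U) = a**2
V = 252 (V = 7*(-6)**2 = 7*36 = 252)
V*(-133 - 42) = 252*(-133 - 42) = 252*(-175) = -44100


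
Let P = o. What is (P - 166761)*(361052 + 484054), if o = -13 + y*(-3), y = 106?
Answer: -141210451752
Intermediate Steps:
o = -331 (o = -13 + 106*(-3) = -13 - 318 = -331)
P = -331
(P - 166761)*(361052 + 484054) = (-331 - 166761)*(361052 + 484054) = -167092*845106 = -141210451752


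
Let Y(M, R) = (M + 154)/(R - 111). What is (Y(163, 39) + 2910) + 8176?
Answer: 797875/72 ≈ 11082.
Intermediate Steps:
Y(M, R) = (154 + M)/(-111 + R)
(Y(163, 39) + 2910) + 8176 = ((154 + 163)/(-111 + 39) + 2910) + 8176 = (317/(-72) + 2910) + 8176 = (-1/72*317 + 2910) + 8176 = (-317/72 + 2910) + 8176 = 209203/72 + 8176 = 797875/72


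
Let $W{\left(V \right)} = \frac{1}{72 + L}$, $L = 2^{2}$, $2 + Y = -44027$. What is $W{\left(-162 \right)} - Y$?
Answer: $\frac{3346205}{76} \approx 44029.0$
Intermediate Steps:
$Y = -44029$ ($Y = -2 - 44027 = -44029$)
$L = 4$
$W{\left(V \right)} = \frac{1}{76}$ ($W{\left(V \right)} = \frac{1}{72 + 4} = \frac{1}{76}$)
$W{\left(-162 \right)} - Y = \frac{1}{76} - -44029 = \frac{1}{76} + 44029 = \frac{3346205}{76}$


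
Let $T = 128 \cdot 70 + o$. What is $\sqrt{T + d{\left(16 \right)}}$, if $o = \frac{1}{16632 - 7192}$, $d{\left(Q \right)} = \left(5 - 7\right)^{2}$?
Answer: $\frac{\sqrt{49925894990}}{2360} \approx 94.678$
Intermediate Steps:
$d{\left(Q \right)} = 4$ ($d{\left(Q \right)} = \left(-2\right)^{2} = 4$)
$o = \frac{1}{9440} \approx 0.00010593$
$T = \frac{84582401}{9440}$ ($T = 128 \cdot 70 + \frac{1}{9440} = 8960 + \frac{1}{9440} = \frac{84582401}{9440} \approx 8960.0$)
$\sqrt{T + d{\left(16 \right)}} = \sqrt{\frac{84582401}{9440} + 4} = \sqrt{\frac{84620161}{9440}} = \frac{\sqrt{49925894990}}{2360}$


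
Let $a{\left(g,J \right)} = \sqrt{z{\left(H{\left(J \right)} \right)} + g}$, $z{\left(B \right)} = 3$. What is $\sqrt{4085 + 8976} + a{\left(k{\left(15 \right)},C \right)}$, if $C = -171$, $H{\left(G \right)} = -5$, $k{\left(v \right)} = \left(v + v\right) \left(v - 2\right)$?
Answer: $\sqrt{393} + \sqrt{13061} \approx 134.11$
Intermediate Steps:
$k{\left(v \right)} = 2 v \left(-2 + v\right)$
$a{\left(g,J \right)} = \sqrt{3 + g}$
$\sqrt{4085 + 8976} + a{\left(k{\left(15 \right)},C \right)} = \sqrt{4085 + 8976} + \sqrt{3 + 2 \cdot 15 \left(-2 + 15\right)} = \sqrt{13061} + \sqrt{3 + 2 \cdot 15 \cdot 13} = \sqrt{13061} + \sqrt{3 + 390} = \sqrt{13061} + \sqrt{393} = \sqrt{393} + \sqrt{13061}$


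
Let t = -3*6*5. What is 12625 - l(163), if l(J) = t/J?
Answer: 2057965/163 ≈ 12626.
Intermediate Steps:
t = -90 (t = -18*5 = -90)
l(J) = -90/J
12625 - l(163) = 12625 - (-90)/163 = 12625 - 1*(-90/163) = 12625 + 90/163 = 2057965/163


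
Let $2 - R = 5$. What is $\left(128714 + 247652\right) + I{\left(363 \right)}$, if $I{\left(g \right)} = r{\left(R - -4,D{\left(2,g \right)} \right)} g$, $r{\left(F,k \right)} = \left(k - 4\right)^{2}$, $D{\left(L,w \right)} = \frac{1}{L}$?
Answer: $\frac{1523251}{4} \approx 3.8081 \cdot 10^{5}$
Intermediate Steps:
$R = -3$ ($R = 2 - 5 = -3$)
$r{\left(F,k \right)} = \left(-4 + k\right)^{2}$
$I{\left(g \right)} = \frac{49 g}{4}$ ($I{\left(g \right)} = \left(-4 + \frac{1}{2}\right)^{2} g = \left(- \frac{7}{2}\right)^{2} g = \frac{49 g}{4}$)
$\left(128714 + 247652\right) + I{\left(363 \right)} = \left(128714 + 247652\right) + \frac{49}{4} \cdot 363 = 376366 + \frac{17787}{4} = \frac{1523251}{4}$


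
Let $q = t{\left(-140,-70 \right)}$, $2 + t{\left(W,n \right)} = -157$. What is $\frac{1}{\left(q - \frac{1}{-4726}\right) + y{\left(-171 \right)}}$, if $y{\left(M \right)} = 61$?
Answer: $- \frac{4726}{463147} \approx -0.010204$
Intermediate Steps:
$t{\left(W,n \right)} = -159$ ($t{\left(W,n \right)} = -2 - 157 = -159$)
$q = -159$
$\frac{1}{\left(q - \frac{1}{-4726}\right) + y{\left(-171 \right)}} = \frac{1}{\left(-159 - \frac{1}{-4726}\right) + 61} = \frac{1}{\left(-159 - - \frac{1}{4726}\right) + 61} = \frac{1}{\left(-159 + \frac{1}{4726}\right) + 61} = \frac{1}{- \frac{751433}{4726} + 61} = \frac{1}{- \frac{463147}{4726}} = - \frac{4726}{463147}$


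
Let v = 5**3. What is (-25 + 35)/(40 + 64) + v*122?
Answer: 793005/52 ≈ 15250.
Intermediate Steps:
v = 125
(-25 + 35)/(40 + 64) + v*122 = (-25 + 35)/(40 + 64) + 125*122 = 10/104 + 15250 = 10*(1/104) + 15250 = 5/52 + 15250 = 793005/52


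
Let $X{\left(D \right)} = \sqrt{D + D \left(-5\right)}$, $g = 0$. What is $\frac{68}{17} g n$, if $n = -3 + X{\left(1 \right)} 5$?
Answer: $0$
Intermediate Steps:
$X{\left(D \right)} = 2 \sqrt{- D}$ ($X{\left(D \right)} = \sqrt{D - 5 D} = \sqrt{- 4 D} = 2 \sqrt{- D}$)
$n = -3 + 10 i$ ($n = -3 + 2 \sqrt{\left(-1\right) 1} \cdot 5 = -3 + 2 \sqrt{-1} \cdot 5 = -3 + 2 i 5 = -3 + 10 i \approx -3.0 + 10.0 i$)
$\frac{68}{17} g n = \frac{68}{17} \cdot 0 \left(-3 + 10 i\right) = 68 \cdot \frac{1}{17} \cdot 0 \left(-3 + 10 i\right) = 4 \cdot 0 \left(-3 + 10 i\right) = 0 \left(-3 + 10 i\right) = 0$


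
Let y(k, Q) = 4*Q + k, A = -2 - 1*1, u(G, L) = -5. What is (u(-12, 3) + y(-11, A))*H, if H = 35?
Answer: -980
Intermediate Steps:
A = -3 (A = -2 - 1 = -3)
y(k, Q) = k + 4*Q
(u(-12, 3) + y(-11, A))*H = (-5 + (-11 + 4*(-3)))*35 = (-5 + (-11 - 12))*35 = (-5 - 23)*35 = -28*35 = -980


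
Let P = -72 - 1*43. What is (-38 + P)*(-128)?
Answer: 19584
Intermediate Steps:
P = -115 (P = -72 - 43 = -115)
(-38 + P)*(-128) = (-38 - 115)*(-128) = -153*(-128) = 19584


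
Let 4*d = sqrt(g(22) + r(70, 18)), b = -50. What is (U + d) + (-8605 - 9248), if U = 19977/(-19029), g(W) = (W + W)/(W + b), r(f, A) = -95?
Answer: -113248238/6343 + 13*I*sqrt(7)/14 ≈ -17854.0 + 2.4568*I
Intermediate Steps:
g(W) = 2*W/(-50 + W) (g(W) = (W + W)/(W - 50) = (2*W)/(-50 + W) = 2*W/(-50 + W))
U = -6659/6343 (U = 19977*(-1/19029) = -6659/6343 ≈ -1.0498)
d = 13*I*sqrt(7)/14 (d = sqrt(2*22/(-50 + 22) - 95)/4 = sqrt(2*22/(-28) - 95)/4 = sqrt(2*22*(-1/28) - 95)/4 = sqrt(-11/7 - 95)/4 = sqrt(-676/7)/4 = (26*I*sqrt(7)/7)/4 = 13*I*sqrt(7)/14 ≈ 2.4568*I)
(U + d) + (-8605 - 9248) = (-6659/6343 + 13*I*sqrt(7)/14) + (-8605 - 9248) = (-6659/6343 + 13*I*sqrt(7)/14) - 17853 = -113248238/6343 + 13*I*sqrt(7)/14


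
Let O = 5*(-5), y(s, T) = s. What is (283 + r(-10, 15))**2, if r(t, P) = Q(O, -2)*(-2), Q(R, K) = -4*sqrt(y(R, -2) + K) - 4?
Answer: 82953 + 13968*I*sqrt(3) ≈ 82953.0 + 24193.0*I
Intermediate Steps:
O = -25
Q(R, K) = -4 - 4*sqrt(K + R) (Q(R, K) = -4*sqrt(R + K) - 4 = -4*sqrt(K + R) - 4 = -4 - 4*sqrt(K + R))
r(t, P) = 8 + 24*I*sqrt(3) (r(t, P) = (-4 - 4*sqrt(-2 - 25))*(-2) = (-4 - 12*I*sqrt(3))*(-2) = 8 + 24*I*sqrt(3))
(283 + r(-10, 15))**2 = (283 + (8 + 24*I*sqrt(3)))**2 = (291 + 24*I*sqrt(3))**2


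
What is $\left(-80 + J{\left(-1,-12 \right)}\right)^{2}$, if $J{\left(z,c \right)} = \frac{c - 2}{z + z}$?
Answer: $5329$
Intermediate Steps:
$J{\left(z,c \right)} = \frac{-2 + c}{2 z}$
$\left(-80 + J{\left(-1,-12 \right)}\right)^{2} = \left(-80 + \frac{-2 - 12}{2 \left(-1\right)}\right)^{2} = \left(-80 + \frac{1}{2} \left(-1\right) \left(-14\right)\right)^{2} = \left(-80 + 7\right)^{2} = \left(-73\right)^{2} = 5329$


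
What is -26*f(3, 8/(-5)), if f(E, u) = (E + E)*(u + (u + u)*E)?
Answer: 8736/5 ≈ 1747.2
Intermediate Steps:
f(E, u) = 2*E*(u + 2*E*u) (f(E, u) = (2*E)*(u + (2*u)*E) = (2*E)*(u + 2*E*u) = 2*E*(u + 2*E*u))
-26*f(3, 8/(-5)) = -52*3*8/(-5)*(1 + 2*3) = -52*3*8*(-1/5)*(1 + 6) = -52*3*(-8)*7/5 = -26*(-336/5) = 8736/5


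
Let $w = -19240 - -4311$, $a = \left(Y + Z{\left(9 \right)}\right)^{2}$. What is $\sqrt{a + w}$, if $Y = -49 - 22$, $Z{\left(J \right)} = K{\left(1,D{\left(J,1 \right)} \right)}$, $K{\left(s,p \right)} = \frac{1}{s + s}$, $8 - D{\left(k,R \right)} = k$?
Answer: $\frac{i \sqrt{39835}}{2} \approx 99.794 i$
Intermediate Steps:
$D{\left(k,R \right)} = 8 - k$
$K{\left(s,p \right)} = \frac{1}{2 s}$
$Z{\left(J \right)} = \frac{1}{2}$ ($Z{\left(J \right)} = \frac{1}{2 \cdot 1} = \frac{1}{2} \cdot 1 = \frac{1}{2}$)
$Y = -71$
$a = \frac{19881}{4}$ ($a = \left(-71 + \frac{1}{2}\right)^{2} = \left(- \frac{141}{2}\right)^{2} = \frac{19881}{4} \approx 4970.3$)
$w = -14929$ ($w = -19240 + 4311 = -14929$)
$\sqrt{a + w} = \sqrt{\frac{19881}{4} - 14929} = \sqrt{- \frac{39835}{4}} = \frac{i \sqrt{39835}}{2}$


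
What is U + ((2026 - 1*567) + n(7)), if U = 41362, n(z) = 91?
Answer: 42912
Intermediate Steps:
U + ((2026 - 1*567) + n(7)) = 41362 + ((2026 - 1*567) + 91) = 41362 + ((2026 - 567) + 91) = 41362 + (1459 + 91) = 41362 + 1550 = 42912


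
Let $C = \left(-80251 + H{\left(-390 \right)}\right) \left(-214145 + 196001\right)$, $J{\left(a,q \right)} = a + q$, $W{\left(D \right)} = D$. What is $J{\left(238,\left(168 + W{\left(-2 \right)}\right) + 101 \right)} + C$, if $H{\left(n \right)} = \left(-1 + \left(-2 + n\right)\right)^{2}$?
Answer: $-1346248007$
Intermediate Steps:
$H{\left(n \right)} = \left(-3 + n\right)^{2}$
$C = -1346248512$ ($C = \left(-80251 + \left(-3 - 390\right)^{2}\right) \left(-214145 + 196001\right) = \left(-80251 + \left(-393\right)^{2}\right) \left(-18144\right) = \left(-80251 + 154449\right) \left(-18144\right) = 74198 \left(-18144\right) = -1346248512$)
$J{\left(238,\left(168 + W{\left(-2 \right)}\right) + 101 \right)} + C = \left(238 + \left(\left(168 - 2\right) + 101\right)\right) - 1346248512 = \left(238 + \left(166 + 101\right)\right) - 1346248512 = \left(238 + 267\right) - 1346248512 = 505 - 1346248512 = -1346248007$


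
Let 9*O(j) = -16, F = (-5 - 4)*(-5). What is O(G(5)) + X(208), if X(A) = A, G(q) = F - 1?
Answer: 1856/9 ≈ 206.22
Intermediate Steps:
F = 45 (F = -9*(-5) = 45)
G(q) = 44 (G(q) = 45 - 1 = 44)
O(j) = -16/9 (O(j) = (1/9)*(-16) = -16/9)
O(G(5)) + X(208) = -16/9 + 208 = 1856/9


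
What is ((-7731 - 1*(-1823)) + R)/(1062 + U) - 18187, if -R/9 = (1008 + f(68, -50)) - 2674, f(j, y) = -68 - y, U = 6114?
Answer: -16312583/897 ≈ -18186.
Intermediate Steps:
R = 15156 (R = -9*((1008 + (-68 - 1*(-50))) - 2674) = -9*((1008 + (-68 + 50)) - 2674) = -9*((1008 - 18) - 2674) = -9*(990 - 2674) = -9*(-1684) = 15156)
((-7731 - 1*(-1823)) + R)/(1062 + U) - 18187 = ((-7731 - 1*(-1823)) + 15156)/(1062 + 6114) - 18187 = ((-7731 + 1823) + 15156)/7176 - 18187 = (-5908 + 15156)*(1/7176) - 18187 = 9248*(1/7176) - 18187 = 1156/897 - 18187 = -16312583/897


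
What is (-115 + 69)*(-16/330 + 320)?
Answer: -2428432/165 ≈ -14718.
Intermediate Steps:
(-115 + 69)*(-16/330 + 320) = -46*(-16*1/330 + 320) = -46*(-8/165 + 320) = -46*52792/165 = -2428432/165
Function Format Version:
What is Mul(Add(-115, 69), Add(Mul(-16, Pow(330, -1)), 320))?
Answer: Rational(-2428432, 165) ≈ -14718.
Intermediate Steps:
Mul(Add(-115, 69), Add(Mul(-16, Pow(330, -1)), 320)) = Mul(-46, Add(Mul(-16, Rational(1, 330)), 320)) = Mul(-46, Add(Rational(-8, 165), 320)) = Mul(-46, Rational(52792, 165)) = Rational(-2428432, 165)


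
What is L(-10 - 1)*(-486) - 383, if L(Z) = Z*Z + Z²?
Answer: -117995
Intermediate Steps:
L(Z) = 2*Z² (L(Z) = Z² + Z² = 2*Z²)
L(-10 - 1)*(-486) - 383 = (2*(-10 - 1)²)*(-486) - 383 = (2*(-11)²)*(-486) - 383 = (2*121)*(-486) - 383 = 242*(-486) - 383 = -117612 - 383 = -117995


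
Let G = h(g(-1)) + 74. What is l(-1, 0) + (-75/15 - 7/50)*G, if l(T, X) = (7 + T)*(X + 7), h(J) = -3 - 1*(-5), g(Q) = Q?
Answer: -8716/25 ≈ -348.64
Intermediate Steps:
h(J) = 2 (h(J) = -3 + 5 = 2)
G = 76 (G = 2 + 74 = 76)
l(T, X) = (7 + T)*(7 + X)
l(-1, 0) + (-75/15 - 7/50)*G = (49 + 7*(-1) + 7*0 - 1*0) + (-75/15 - 7/50)*76 = (49 - 7 + 0 + 0) + (-75*1/15 - 7*1/50)*76 = 42 + (-5 - 7/50)*76 = 42 - 257/50*76 = 42 - 9766/25 = -8716/25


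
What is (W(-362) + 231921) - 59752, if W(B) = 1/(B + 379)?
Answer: 2926874/17 ≈ 1.7217e+5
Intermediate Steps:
W(B) = 1/(379 + B)
(W(-362) + 231921) - 59752 = (1/(379 - 362) + 231921) - 59752 = (1/17 + 231921) - 59752 = 3942658/17 - 59752 = 2926874/17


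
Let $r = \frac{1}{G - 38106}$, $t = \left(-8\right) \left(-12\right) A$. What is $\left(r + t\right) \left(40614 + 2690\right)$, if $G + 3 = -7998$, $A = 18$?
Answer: $\frac{3450155045080}{46107} \approx 7.4829 \cdot 10^{7}$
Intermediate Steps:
$G = -8001$ ($G = -3 - 7998 = -8001$)
$t = 1728$ ($t = \left(-8\right) \left(-12\right) 18 = 96 \cdot 18 = 1728$)
$r = - \frac{1}{46107}$ ($r = \frac{1}{-8001 - 38106} = \frac{1}{-46107} = - \frac{1}{46107} \approx -2.1689 \cdot 10^{-5}$)
$\left(r + t\right) \left(40614 + 2690\right) = \left(- \frac{1}{46107} + 1728\right) \left(40614 + 2690\right) = \frac{79672895}{46107} \cdot 43304 = \frac{3450155045080}{46107}$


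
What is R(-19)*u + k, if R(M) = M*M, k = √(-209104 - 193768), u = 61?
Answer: 22021 + 2*I*√100718 ≈ 22021.0 + 634.72*I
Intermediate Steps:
k = 2*I*√100718 (k = √(-402872) = 2*I*√100718 ≈ 634.72*I)
R(M) = M²
R(-19)*u + k = (-19)²*61 + 2*I*√100718 = 361*61 + 2*I*√100718 = 22021 + 2*I*√100718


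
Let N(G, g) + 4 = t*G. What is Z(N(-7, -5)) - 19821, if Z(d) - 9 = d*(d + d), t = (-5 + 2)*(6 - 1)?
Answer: 590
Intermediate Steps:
t = -15 (t = -3*5 = -15)
N(G, g) = -4 - 15*G
Z(d) = 9 + 2*d**2 (Z(d) = 9 + d*(d + d) = 9 + d*(2*d) = 9 + 2*d**2)
Z(N(-7, -5)) - 19821 = (9 + 2*(-4 - 15*(-7))**2) - 19821 = (9 + 2*(-4 + 105)**2) - 19821 = (9 + 2*101**2) - 19821 = (9 + 2*10201) - 19821 = (9 + 20402) - 19821 = 20411 - 19821 = 590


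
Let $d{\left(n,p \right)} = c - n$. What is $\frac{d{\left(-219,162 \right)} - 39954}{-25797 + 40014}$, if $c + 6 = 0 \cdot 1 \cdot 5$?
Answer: $- \frac{13247}{4739} \approx -2.7953$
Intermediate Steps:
$c = -6$ ($c = -6 + 0 \cdot 1 \cdot 5 = -6 + 0 \cdot 5 = -6 + 0 = -6$)
$d{\left(n,p \right)} = -6 - n$
$\frac{d{\left(-219,162 \right)} - 39954}{-25797 + 40014} = \frac{\left(-6 - -219\right) - 39954}{-25797 + 40014} = \frac{\left(-6 + 219\right) - 39954}{14217} = \left(213 - 39954\right) \frac{1}{14217} = \left(-39741\right) \frac{1}{14217} = - \frac{13247}{4739}$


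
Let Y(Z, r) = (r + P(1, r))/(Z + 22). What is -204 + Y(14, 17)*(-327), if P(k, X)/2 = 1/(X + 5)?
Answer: -11855/33 ≈ -359.24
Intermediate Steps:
P(k, X) = 2/(5 + X) (P(k, X) = 2/(X + 5) = 2/(5 + X))
Y(Z, r) = (r + 2/(5 + r))/(22 + Z) (Y(Z, r) = (r + 2/(5 + r))/(Z + 22) = (r + 2/(5 + r))/(22 + Z))
-204 + Y(14, 17)*(-327) = -204 + ((2 + 17*(5 + 17))/((5 + 17)*(22 + 14)))*(-327) = -204 + ((2 + 17*22)/(22*36))*(-327) = -204 + ((1/22)*(1/36)*(2 + 374))*(-327) = -204 + ((1/22)*(1/36)*376)*(-327) = -204 + (47/99)*(-327) = -204 - 5123/33 = -11855/33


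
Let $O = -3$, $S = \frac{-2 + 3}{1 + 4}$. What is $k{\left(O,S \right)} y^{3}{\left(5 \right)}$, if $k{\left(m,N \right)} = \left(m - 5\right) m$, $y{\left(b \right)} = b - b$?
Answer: $0$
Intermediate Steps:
$y{\left(b \right)} = 0$
$S = \frac{1}{5}$ ($S = 1 \cdot \frac{1}{5} = \frac{1}{5} \approx 0.2$)
$k{\left(m,N \right)} = m \left(-5 + m\right)$ ($k{\left(m,N \right)} = \left(-5 + m\right) m = m \left(-5 + m\right)$)
$k{\left(O,S \right)} y^{3}{\left(5 \right)} = - 3 \left(-5 - 3\right) 0^{3} = \left(-3\right) \left(-8\right) 0 = 24 \cdot 0 = 0$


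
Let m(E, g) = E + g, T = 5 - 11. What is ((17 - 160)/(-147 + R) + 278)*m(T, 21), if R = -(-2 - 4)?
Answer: 196705/47 ≈ 4185.2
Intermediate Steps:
R = 6 (R = -1*(-6) = 6)
T = -6
((17 - 160)/(-147 + R) + 278)*m(T, 21) = ((17 - 160)/(-147 + 6) + 278)*(-6 + 21) = (-143/(-141) + 278)*15 = (-143*(-1/141) + 278)*15 = (143/141 + 278)*15 = (39341/141)*15 = 196705/47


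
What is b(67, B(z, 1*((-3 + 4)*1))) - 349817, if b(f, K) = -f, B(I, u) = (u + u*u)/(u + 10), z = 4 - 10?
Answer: -349884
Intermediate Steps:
z = -6
B(I, u) = (u + u**2)/(10 + u)
b(67, B(z, 1*((-3 + 4)*1))) - 349817 = -1*67 - 349817 = -67 - 349817 = -349884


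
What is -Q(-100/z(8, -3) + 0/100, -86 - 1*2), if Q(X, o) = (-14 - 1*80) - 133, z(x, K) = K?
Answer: 227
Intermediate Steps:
Q(X, o) = -227 (Q(X, o) = (-14 - 80) - 133 = -94 - 133 = -227)
-Q(-100/z(8, -3) + 0/100, -86 - 1*2) = -1*(-227) = 227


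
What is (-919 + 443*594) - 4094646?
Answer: -3832423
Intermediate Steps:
(-919 + 443*594) - 4094646 = (-919 + 263142) - 4094646 = 262223 - 4094646 = -3832423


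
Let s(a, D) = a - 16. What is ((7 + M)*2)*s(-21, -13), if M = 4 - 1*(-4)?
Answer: -1110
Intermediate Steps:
s(a, D) = -16 + a
M = 8 (M = 4 + 4 = 8)
((7 + M)*2)*s(-21, -13) = ((7 + 8)*2)*(-16 - 21) = (15*2)*(-37) = 30*(-37) = -1110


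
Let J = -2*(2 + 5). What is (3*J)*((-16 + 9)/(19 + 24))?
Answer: 294/43 ≈ 6.8372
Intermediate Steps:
J = -14 (J = -2*7 = -14)
(3*J)*((-16 + 9)/(19 + 24)) = (3*(-14))*((-16 + 9)/(19 + 24)) = -(-294)/43 = -42*(-7/43) = 294/43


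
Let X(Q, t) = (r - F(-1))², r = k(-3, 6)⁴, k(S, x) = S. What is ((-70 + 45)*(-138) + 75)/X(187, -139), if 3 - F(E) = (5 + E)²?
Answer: 75/188 ≈ 0.39894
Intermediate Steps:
F(E) = 3 - (5 + E)²
r = 81 (r = (-3)⁴ = 81)
X(Q, t) = 8836 (X(Q, t) = (81 - (3 - (5 - 1)²))² = (81 - (3 - 1*4²))² = (81 - (3 - 1*16))² = (81 - (3 - 16))² = (81 - 1*(-13))² = (81 + 13)² = 94² = 8836)
((-70 + 45)*(-138) + 75)/X(187, -139) = ((-70 + 45)*(-138) + 75)/8836 = (-25*(-138) + 75)*(1/8836) = (3450 + 75)*(1/8836) = 3525*(1/8836) = 75/188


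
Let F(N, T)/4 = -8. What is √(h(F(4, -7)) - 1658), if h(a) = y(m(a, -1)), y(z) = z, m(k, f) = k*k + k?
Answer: 3*I*√74 ≈ 25.807*I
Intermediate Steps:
m(k, f) = k + k² (m(k, f) = k² + k = k + k²)
F(N, T) = -32 (F(N, T) = 4*(-8) = -32)
h(a) = a*(1 + a)
√(h(F(4, -7)) - 1658) = √(-32*(1 - 32) - 1658) = √(-32*(-31) - 1658) = √(992 - 1658) = √(-666) = 3*I*√74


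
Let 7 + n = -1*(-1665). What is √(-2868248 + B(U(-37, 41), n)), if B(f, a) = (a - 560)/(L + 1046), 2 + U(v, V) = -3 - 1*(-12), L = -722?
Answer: I*√103256806/6 ≈ 1693.6*I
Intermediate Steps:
U(v, V) = 7 (U(v, V) = -2 + (-3 - 1*(-12)) = -2 + (-3 + 12) = -2 + 9 = 7)
n = 1658 (n = -7 - 1*(-1665) = -7 + 1665 = 1658)
B(f, a) = -140/81 + a/324 (B(f, a) = (a - 560)/(-722 + 1046) = (-560 + a)/324 = (-560 + a)*(1/324) = -140/81 + a/324)
√(-2868248 + B(U(-37, 41), n)) = √(-2868248 + (-140/81 + (1/324)*1658)) = √(-2868248 + (-140/81 + 829/162)) = √(-2868248 + 61/18) = √(-51628403/18) = I*√103256806/6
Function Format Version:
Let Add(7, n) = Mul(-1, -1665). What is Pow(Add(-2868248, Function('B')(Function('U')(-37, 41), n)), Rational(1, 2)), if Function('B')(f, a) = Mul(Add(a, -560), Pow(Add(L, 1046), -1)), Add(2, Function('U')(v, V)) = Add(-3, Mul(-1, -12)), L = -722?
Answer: Mul(Rational(1, 6), I, Pow(103256806, Rational(1, 2))) ≈ Mul(1693.6, I)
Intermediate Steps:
Function('U')(v, V) = 7 (Function('U')(v, V) = Add(-2, Add(-3, Mul(-1, -12))) = Add(-2, Add(-3, 12)) = Add(-2, 9) = 7)
n = 1658 (n = Add(-7, Mul(-1, -1665)) = Add(-7, 1665) = 1658)
Function('B')(f, a) = Add(Rational(-140, 81), Mul(Rational(1, 324), a)) (Function('B')(f, a) = Mul(Add(a, -560), Pow(Add(-722, 1046), -1)) = Mul(Add(-560, a), Pow(324, -1)) = Mul(Add(-560, a), Rational(1, 324)) = Add(Rational(-140, 81), Mul(Rational(1, 324), a)))
Pow(Add(-2868248, Function('B')(Function('U')(-37, 41), n)), Rational(1, 2)) = Pow(Add(-2868248, Add(Rational(-140, 81), Mul(Rational(1, 324), 1658))), Rational(1, 2)) = Pow(Add(-2868248, Add(Rational(-140, 81), Rational(829, 162))), Rational(1, 2)) = Pow(Add(-2868248, Rational(61, 18)), Rational(1, 2)) = Pow(Rational(-51628403, 18), Rational(1, 2)) = Mul(Rational(1, 6), I, Pow(103256806, Rational(1, 2)))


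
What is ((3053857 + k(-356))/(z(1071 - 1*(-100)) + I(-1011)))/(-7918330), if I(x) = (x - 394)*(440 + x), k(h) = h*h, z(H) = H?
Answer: -2749/5498523940 ≈ -4.9995e-7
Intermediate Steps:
k(h) = h²
I(x) = (-394 + x)*(440 + x)
((3053857 + k(-356))/(z(1071 - 1*(-100)) + I(-1011)))/(-7918330) = ((3053857 + (-356)²)/((1071 - 1*(-100)) + (-173360 + (-1011)² + 46*(-1011))))/(-7918330) = ((3053857 + 126736)/((1071 + 100) + (-173360 + 1022121 - 46506)))*(-1/7918330) = (3180593/(1171 + 802255))*(-1/7918330) = (3180593/803426)*(-1/7918330) = (3180593*(1/803426))*(-1/7918330) = (244661/61802)*(-1/7918330) = -2749/5498523940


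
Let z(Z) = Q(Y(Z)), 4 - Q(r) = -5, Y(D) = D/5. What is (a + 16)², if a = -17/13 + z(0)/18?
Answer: 156025/676 ≈ 230.81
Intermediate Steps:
Y(D) = D/5 (Y(D) = D*(⅕) = D/5)
Q(r) = 9 (Q(r) = 4 - 1*(-5) = 4 + 5 = 9)
z(Z) = 9
a = -21/26 (a = -17/13 + 9/18 = -17*1/13 + 9*(1/18) = -17/13 + ½ = -21/26 ≈ -0.80769)
(a + 16)² = (-21/26 + 16)² = (395/26)² = 156025/676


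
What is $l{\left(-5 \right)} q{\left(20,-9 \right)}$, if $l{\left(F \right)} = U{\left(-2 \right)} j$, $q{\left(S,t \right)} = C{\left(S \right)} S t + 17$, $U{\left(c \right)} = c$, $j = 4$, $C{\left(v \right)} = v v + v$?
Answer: $604664$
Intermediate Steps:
$C{\left(v \right)} = v + v^{2}$ ($C{\left(v \right)} = v^{2} + v = v + v^{2}$)
$q{\left(S,t \right)} = 17 + t S^{2} \left(1 + S\right)$ ($q{\left(S,t \right)} = S \left(1 + S\right) S t + 17 = S^{2} \left(1 + S\right) t + 17 = t S^{2} \left(1 + S\right) + 17 = 17 + t S^{2} \left(1 + S\right)$)
$l{\left(F \right)} = -8$ ($l{\left(F \right)} = \left(-2\right) 4 = -8$)
$l{\left(-5 \right)} q{\left(20,-9 \right)} = - 8 \left(17 - 9 \cdot 20^{2} \left(1 + 20\right)\right) = - 8 \left(17 - 3600 \cdot 21\right) = - 8 \left(17 - 75600\right) = \left(-8\right) \left(-75583\right) = 604664$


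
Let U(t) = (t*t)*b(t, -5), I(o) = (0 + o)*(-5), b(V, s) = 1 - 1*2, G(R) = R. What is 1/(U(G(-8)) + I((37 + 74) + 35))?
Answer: -1/794 ≈ -0.0012594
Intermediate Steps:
b(V, s) = -1 (b(V, s) = 1 - 2 = -1)
I(o) = -5*o (I(o) = o*(-5) = -5*o)
U(t) = -t² (U(t) = (t*t)*(-1) = t²*(-1) = -t²)
1/(U(G(-8)) + I((37 + 74) + 35)) = 1/(-1*(-8)² - 5*((37 + 74) + 35)) = 1/(-1*64 - 5*(111 + 35)) = 1/(-64 - 5*146) = 1/(-64 - 730) = 1/(-794) = -1/794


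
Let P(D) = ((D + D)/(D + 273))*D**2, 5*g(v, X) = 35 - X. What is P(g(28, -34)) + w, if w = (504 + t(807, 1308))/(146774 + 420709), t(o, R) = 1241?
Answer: 62151517324/3390710925 ≈ 18.330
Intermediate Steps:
w = 1745/567483 (w = (504 + 1241)/(146774 + 420709) = 1745/567483 ≈ 0.0030750)
g(v, X) = 7 - X/5 (g(v, X) = (35 - X)/5 = 7 - X/5)
P(D) = 2*D**3/(273 + D) (P(D) = ((2*D)/(273 + D))*D**2 = (2*D/(273 + D))*D**2 = 2*D**3/(273 + D))
P(g(28, -34)) + w = 2*(7 - 1/5*(-34))**3/(273 + (7 - 1/5*(-34))) + 1745/567483 = 2*(7 + 34/5)**3/(273 + (7 + 34/5)) + 1745/567483 = 2*(69/5)**3/(273 + 69/5) + 1745/567483 = 2*(328509/125)/(1434/5) + 1745/567483 = 2*(328509/125)*(5/1434) + 1745/567483 = 109503/5975 + 1745/567483 = 62151517324/3390710925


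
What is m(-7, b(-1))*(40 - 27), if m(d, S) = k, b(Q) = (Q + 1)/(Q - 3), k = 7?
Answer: 91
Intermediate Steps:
b(Q) = (1 + Q)/(-3 + Q)
m(d, S) = 7
m(-7, b(-1))*(40 - 27) = 7*(40 - 27) = 7*13 = 91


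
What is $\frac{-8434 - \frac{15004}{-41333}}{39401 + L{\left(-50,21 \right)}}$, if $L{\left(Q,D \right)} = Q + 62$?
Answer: $- \frac{348587518}{1629057529} \approx -0.21398$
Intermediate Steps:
$L{\left(Q,D \right)} = 62 + Q$
$\frac{-8434 - \frac{15004}{-41333}}{39401 + L{\left(-50,21 \right)}} = \frac{-8434 - \frac{15004}{-41333}}{39401 + \left(62 - 50\right)} = \frac{-8434 - - \frac{15004}{41333}}{39401 + 12} = \frac{-8434 + \frac{15004}{41333}}{39413} = \left(- \frac{348587518}{41333}\right) \frac{1}{39413} = - \frac{348587518}{1629057529}$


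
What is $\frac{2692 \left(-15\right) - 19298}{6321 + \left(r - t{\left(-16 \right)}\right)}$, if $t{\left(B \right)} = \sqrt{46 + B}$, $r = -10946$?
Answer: $\frac{55202150}{4278119} - \frac{59678 \sqrt{30}}{21390595} \approx 12.888$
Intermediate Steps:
$\frac{2692 \left(-15\right) - 19298}{6321 + \left(r - t{\left(-16 \right)}\right)} = \frac{2692 \left(-15\right) - 19298}{6321 - \left(10946 + \sqrt{46 - 16}\right)} = \frac{-40380 - 19298}{6321 - \left(10946 + \sqrt{30}\right)} = - \frac{59678}{-4625 - \sqrt{30}}$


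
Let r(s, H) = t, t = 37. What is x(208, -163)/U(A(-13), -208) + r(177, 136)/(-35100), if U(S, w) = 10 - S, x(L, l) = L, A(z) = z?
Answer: 7299949/807300 ≈ 9.0424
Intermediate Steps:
r(s, H) = 37
x(208, -163)/U(A(-13), -208) + r(177, 136)/(-35100) = 208/(10 - 1*(-13)) + 37/(-35100) = 208/(10 + 13) + 37*(-1/35100) = 208/23 - 37/35100 = 7299949/807300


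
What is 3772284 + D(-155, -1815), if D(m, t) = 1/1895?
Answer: 7148478181/1895 ≈ 3.7723e+6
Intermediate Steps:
D(m, t) = 1/1895
3772284 + D(-155, -1815) = 3772284 + 1/1895 = 7148478181/1895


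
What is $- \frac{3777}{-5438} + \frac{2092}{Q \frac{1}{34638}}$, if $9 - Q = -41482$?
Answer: $\frac{394208852355}{225628058} \approx 1747.2$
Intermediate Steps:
$Q = 41491$ ($Q = 9 - -41482 = 9 + 41482 = 41491$)
$- \frac{3777}{-5438} + \frac{2092}{Q \frac{1}{34638}} = - \frac{3777}{-5438} + \frac{2092}{41491 \cdot \frac{1}{34638}} = \left(-3777\right) \left(- \frac{1}{5438}\right) + \frac{2092}{41491 \cdot \frac{1}{34638}} = \frac{3777}{5438} + \frac{2092}{\frac{41491}{34638}} = \frac{3777}{5438} + 2092 \cdot \frac{34638}{41491} = \frac{3777}{5438} + \frac{72462696}{41491} = \frac{394208852355}{225628058}$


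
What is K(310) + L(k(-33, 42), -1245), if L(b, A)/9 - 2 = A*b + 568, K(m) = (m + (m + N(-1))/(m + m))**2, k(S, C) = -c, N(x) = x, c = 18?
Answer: 116561323081/384400 ≈ 3.0323e+5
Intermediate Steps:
k(S, C) = -18 (k(S, C) = -1*18 = -18)
K(m) = (m + (-1 + m)/(2*m))**2 (K(m) = (m + (m - 1)/(m + m))**2 = (m + (-1 + m)/((2*m)))**2 = (m + (-1 + m)*(1/(2*m)))**2 = (m + (-1 + m)/(2*m))**2)
L(b, A) = 5130 + 9*A*b (L(b, A) = 18 + 9*(A*b + 568) = 18 + 9*(568 + A*b) = 18 + (5112 + 9*A*b) = 5130 + 9*A*b)
K(310) + L(k(-33, 42), -1245) = (1/4)*(-1 + 310 + 2*310**2)**2/310**2 + (5130 + 9*(-1245)*(-18)) = (1/4)*(1/96100)*(-1 + 310 + 2*96100)**2 + (5130 + 201690) = (1/4)*(1/96100)*(-1 + 310 + 192200)**2 + 206820 = (1/4)*(1/96100)*192509**2 + 206820 = (1/4)*(1/96100)*37059715081 + 206820 = 37059715081/384400 + 206820 = 116561323081/384400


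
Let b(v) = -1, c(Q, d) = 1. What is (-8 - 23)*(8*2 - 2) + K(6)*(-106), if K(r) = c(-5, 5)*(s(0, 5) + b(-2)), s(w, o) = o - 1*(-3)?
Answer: -1176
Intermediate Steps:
s(w, o) = 3 + o (s(w, o) = o + 3 = 3 + o)
K(r) = 7 (K(r) = 1*((3 + 5) - 1) = 1*(8 - 1) = 1*7 = 7)
(-8 - 23)*(8*2 - 2) + K(6)*(-106) = (-8 - 23)*(8*2 - 2) + 7*(-106) = -31*(16 - 2) - 742 = -31*14 - 742 = -434 - 742 = -1176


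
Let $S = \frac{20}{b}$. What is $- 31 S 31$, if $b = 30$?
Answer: $- \frac{1922}{3} \approx -640.67$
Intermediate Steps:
$S = \frac{2}{3}$ ($S = \frac{20}{30} = 20 \cdot \frac{1}{30} = \frac{2}{3} \approx 0.66667$)
$- 31 S 31 = \left(-31\right) \frac{2}{3} \cdot 31 = \left(- \frac{62}{3}\right) 31 = - \frac{1922}{3}$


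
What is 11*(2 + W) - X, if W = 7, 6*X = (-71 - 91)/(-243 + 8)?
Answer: 23238/235 ≈ 98.885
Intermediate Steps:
X = 27/235 (X = ((-71 - 91)/(-243 + 8))/6 = (-162/(-235))/6 = (-162*(-1/235))/6 = (⅙)*(162/235) = 27/235 ≈ 0.11489)
11*(2 + W) - X = 11*(2 + 7) - 1*27/235 = 11*9 - 27/235 = 99 - 27/235 = 23238/235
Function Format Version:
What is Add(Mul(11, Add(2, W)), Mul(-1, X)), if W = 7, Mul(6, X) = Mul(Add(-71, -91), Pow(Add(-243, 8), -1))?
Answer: Rational(23238, 235) ≈ 98.885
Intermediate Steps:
X = Rational(27, 235) (X = Mul(Rational(1, 6), Mul(Add(-71, -91), Pow(Add(-243, 8), -1))) = Mul(Rational(1, 6), Mul(-162, Pow(-235, -1))) = Mul(Rational(1, 6), Mul(-162, Rational(-1, 235))) = Mul(Rational(1, 6), Rational(162, 235)) = Rational(27, 235) ≈ 0.11489)
Add(Mul(11, Add(2, W)), Mul(-1, X)) = Add(Mul(11, Add(2, 7)), Mul(-1, Rational(27, 235))) = Add(Mul(11, 9), Rational(-27, 235)) = Add(99, Rational(-27, 235)) = Rational(23238, 235)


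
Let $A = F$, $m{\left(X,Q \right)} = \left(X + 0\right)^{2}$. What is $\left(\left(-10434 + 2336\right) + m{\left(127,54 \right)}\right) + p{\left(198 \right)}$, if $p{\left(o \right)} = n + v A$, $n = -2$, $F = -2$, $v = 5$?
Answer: $8019$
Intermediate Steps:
$m{\left(X,Q \right)} = X^{2}$
$A = -2$
$p{\left(o \right)} = -12$ ($p{\left(o \right)} = -2 + 5 \left(-2\right) = -2 - 10 = -12$)
$\left(\left(-10434 + 2336\right) + m{\left(127,54 \right)}\right) + p{\left(198 \right)} = \left(\left(-10434 + 2336\right) + 127^{2}\right) - 12 = \left(-8098 + 16129\right) - 12 = 8031 - 12 = 8019$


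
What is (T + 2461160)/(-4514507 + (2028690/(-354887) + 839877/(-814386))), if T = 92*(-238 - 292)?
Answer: -232406598857045600/434920736861910971 ≈ -0.53437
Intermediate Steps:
T = -48760 (T = 92*(-530) = -48760)
(T + 2461160)/(-4514507 + (2028690/(-354887) + 839877/(-814386))) = (-48760 + 2461160)/(-4514507 + (2028690/(-354887) + 839877/(-814386))) = 2412400/(-4514507 + (2028690*(-1/354887) + 839877*(-1/814386))) = 2412400/(-4514507 + (-2028690/354887 - 279959/271462)) = 2412400/(-4514507 - 650066054413/96338334794) = 2412400/(-434920736861910971/96338334794) = 2412400*(-96338334794/434920736861910971) = -232406598857045600/434920736861910971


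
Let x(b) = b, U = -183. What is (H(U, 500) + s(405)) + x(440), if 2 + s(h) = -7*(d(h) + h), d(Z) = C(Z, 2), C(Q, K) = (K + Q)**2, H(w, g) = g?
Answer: -1161440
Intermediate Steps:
d(Z) = (2 + Z)**2
s(h) = -2 - 7*h - 7*(2 + h)**2 (s(h) = -2 - 7*((2 + h)**2 + h) = -2 - 7*(h + (2 + h)**2) = -2 + (-7*h - 7*(2 + h)**2) = -2 - 7*h - 7*(2 + h)**2)
(H(U, 500) + s(405)) + x(440) = (500 + (-30 - 35*405 - 7*405**2)) + 440 = (500 + (-30 - 14175 - 7*164025)) + 440 = (500 + (-30 - 14175 - 1148175)) + 440 = (500 - 1162380) + 440 = -1161880 + 440 = -1161440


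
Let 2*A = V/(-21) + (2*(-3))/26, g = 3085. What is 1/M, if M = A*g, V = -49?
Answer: 39/126485 ≈ 0.00030834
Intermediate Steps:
A = 41/39 (A = (-49/(-21) + (2*(-3))/26)/2 = (-49*(-1/21) - 6*1/26)/2 = (7/3 - 3/13)/2 = (1/2)*(82/39) = 41/39 ≈ 1.0513)
M = 126485/39 (M = (41/39)*3085 = 126485/39 ≈ 3243.2)
1/M = 1/(126485/39) = 39/126485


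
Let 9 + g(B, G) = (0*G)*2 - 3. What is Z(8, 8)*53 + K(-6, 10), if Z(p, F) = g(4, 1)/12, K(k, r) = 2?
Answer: -51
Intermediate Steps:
g(B, G) = -12 (g(B, G) = -9 + ((0*G)*2 - 3) = -9 + (0*2 - 3) = -9 + (0 - 3) = -9 - 3 = -12)
Z(p, F) = -1 (Z(p, F) = -12/12 = -12*1/12 = -1)
Z(8, 8)*53 + K(-6, 10) = -1*53 + 2 = -53 + 2 = -51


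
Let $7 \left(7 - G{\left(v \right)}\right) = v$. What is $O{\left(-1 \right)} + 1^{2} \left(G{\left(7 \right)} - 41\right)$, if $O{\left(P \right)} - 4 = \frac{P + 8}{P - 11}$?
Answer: $- \frac{379}{12} \approx -31.583$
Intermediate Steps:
$O{\left(P \right)} = 4 + \frac{8 + P}{-11 + P}$ ($O{\left(P \right)} = 4 + \frac{P + 8}{P - 11} = 4 + \frac{8 + P}{-11 + P}$)
$G{\left(v \right)} = 7 - \frac{v}{7}$
$O{\left(-1 \right)} + 1^{2} \left(G{\left(7 \right)} - 41\right) = \frac{-36 + 5 \left(-1\right)}{-11 - 1} + 1^{2} \left(\left(7 - 1\right) - 41\right) = \frac{-36 - 5}{-12} + 1 \left(\left(7 - 1\right) - 41\right) = \left(- \frac{1}{12}\right) \left(-41\right) + 1 \left(6 - 41\right) = \frac{41}{12} + 1 \left(-35\right) = \frac{41}{12} - 35 = - \frac{379}{12}$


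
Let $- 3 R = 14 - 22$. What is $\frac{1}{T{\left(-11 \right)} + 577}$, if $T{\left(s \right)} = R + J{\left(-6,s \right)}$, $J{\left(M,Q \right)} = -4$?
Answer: $\frac{3}{1727} \approx 0.0017371$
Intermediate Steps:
$R = \frac{8}{3}$ ($R = - \frac{14 - 22}{3} = \left(- \frac{1}{3}\right) \left(-8\right) = \frac{8}{3} \approx 2.6667$)
$T{\left(s \right)} = - \frac{4}{3}$ ($T{\left(s \right)} = \frac{8}{3} - 4 = - \frac{4}{3}$)
$\frac{1}{T{\left(-11 \right)} + 577} = \frac{1}{- \frac{4}{3} + 577} = \frac{1}{\frac{1727}{3}} = \frac{3}{1727}$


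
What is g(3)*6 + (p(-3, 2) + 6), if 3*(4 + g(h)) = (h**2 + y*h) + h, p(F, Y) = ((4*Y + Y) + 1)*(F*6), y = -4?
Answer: -216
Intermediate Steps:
p(F, Y) = 6*F*(1 + 5*Y) (p(F, Y) = (5*Y + 1)*(6*F) = (1 + 5*Y)*(6*F) = 6*F*(1 + 5*Y))
g(h) = -4 - h + h**2/3 (g(h) = -4 + ((h**2 - 4*h) + h)/3 = -4 + (h**2 - 3*h)/3 = -4 + (-h + h**2/3) = -4 - h + h**2/3)
g(3)*6 + (p(-3, 2) + 6) = (-4 - 1*3 + (1/3)*3**2)*6 + (6*(-3)*(1 + 5*2) + 6) = (-4 - 3 + (1/3)*9)*6 + (6*(-3)*(1 + 10) + 6) = (-4 - 3 + 3)*6 + (6*(-3)*11 + 6) = -4*6 + (-198 + 6) = -24 - 192 = -216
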